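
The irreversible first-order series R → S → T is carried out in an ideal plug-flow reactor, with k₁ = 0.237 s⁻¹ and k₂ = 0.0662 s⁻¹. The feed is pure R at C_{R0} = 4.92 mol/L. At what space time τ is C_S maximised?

7.47 s

Setting dC_S/dτ = 0 gives τ_opt = ln(k₂/k₁)/(k₂−k₁).
= ln(0.0662/0.237)/(0.0662−0.237) = ln(0.2793)/-0.1708 = -1.275/-0.1708 = 7.47 s.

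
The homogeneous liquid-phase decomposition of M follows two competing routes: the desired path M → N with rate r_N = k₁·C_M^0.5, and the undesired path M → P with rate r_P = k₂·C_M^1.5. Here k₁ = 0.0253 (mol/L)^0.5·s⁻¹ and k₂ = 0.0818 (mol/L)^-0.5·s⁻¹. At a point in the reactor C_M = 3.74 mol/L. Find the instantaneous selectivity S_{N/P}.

0.0827

S_{N/P} = r_N/r_P = (k₁·C_M^0.5)/(k₂·C_M^1.5) = (k₁/k₂)·C_M⁻¹.
= (0.0253×3.740^0.5) / (0.0818×3.740^1.5) = 0.04893/0.5916 = 0.0827.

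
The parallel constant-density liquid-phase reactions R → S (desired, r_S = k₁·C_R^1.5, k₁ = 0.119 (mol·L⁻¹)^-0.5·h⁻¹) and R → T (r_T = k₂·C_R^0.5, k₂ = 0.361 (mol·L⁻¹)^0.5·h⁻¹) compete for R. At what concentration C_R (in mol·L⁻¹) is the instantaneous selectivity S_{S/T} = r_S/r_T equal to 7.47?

22.7 mol·L⁻¹

S_{S/T} = (k₁/k₂)·C_R ⇒ C_R = S·k₂/k₁.
= 7.47×0.361/0.119 = 22.7 mol·L⁻¹.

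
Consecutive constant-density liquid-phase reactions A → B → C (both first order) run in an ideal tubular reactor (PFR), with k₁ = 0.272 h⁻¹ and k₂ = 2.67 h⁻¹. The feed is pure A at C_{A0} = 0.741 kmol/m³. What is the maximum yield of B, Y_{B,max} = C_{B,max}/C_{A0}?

0.0786

Evaluating C_B at τ_opt = ln(k₂/k₁)/(k₂−k₁) gives C_{B,max}/C_{A0} = (k₁/k₂)^[k₂/(k₂−k₁)].
= (0.272/2.67)^(2.67/(2.67−0.272)) = (0.1019)^(1.113) = 0.07862.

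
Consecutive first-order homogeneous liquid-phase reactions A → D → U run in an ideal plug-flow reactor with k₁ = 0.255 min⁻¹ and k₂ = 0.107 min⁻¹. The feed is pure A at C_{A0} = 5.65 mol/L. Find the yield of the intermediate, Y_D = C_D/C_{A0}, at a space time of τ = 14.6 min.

0.320

The intermediate concentration in a first-order A→B→C sequence is C_D = k₁C_{A0}(e^(−k₁τ) − e^(−k₂τ))/(k₂−k₁).
e^(−k₁τ) = e^(−0.255×14.6) = e^(−3.723) = 0.02416; e^(−k₂τ) = e^(−1.562) = 0.2097.
C_D = 0.255×5.65/(0.107−0.255) × (0.02416−0.2097) = (-9.735)×(-0.1855) = 1.806 mol/L.
Y_D = C_D/C_{A0} = 1.806/5.65 = 0.320.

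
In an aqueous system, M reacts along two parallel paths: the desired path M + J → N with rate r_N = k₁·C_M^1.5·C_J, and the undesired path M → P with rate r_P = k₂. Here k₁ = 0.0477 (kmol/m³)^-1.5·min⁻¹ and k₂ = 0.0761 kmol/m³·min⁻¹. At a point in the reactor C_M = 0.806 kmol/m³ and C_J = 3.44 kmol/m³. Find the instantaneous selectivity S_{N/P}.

S_{N/P} = r_N/r_P = (k₁·C_M^1.5·C_J)/(k₂) = (k₁/k₂)·C_M^1.5·C_J.
= (0.0477×0.8060^1.5×3.440) / (0.0761) = 0.1187/0.07610 = 1.56.
Since the desired path is higher order in M, keeping C_M high (PFR or concentrated feed) favours N.

1.56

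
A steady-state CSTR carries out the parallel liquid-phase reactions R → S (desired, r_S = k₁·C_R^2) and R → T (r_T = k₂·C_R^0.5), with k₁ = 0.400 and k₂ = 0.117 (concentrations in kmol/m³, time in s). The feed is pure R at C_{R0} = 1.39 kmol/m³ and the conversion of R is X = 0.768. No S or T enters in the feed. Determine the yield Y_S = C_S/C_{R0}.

Exit C_R = C_{R0}(1−X) = 1.39×0.232 = 0.3225 kmol/m³.
In a CSTR the entire volume is at exit conditions, so r_S = 0.400×0.3225^2 = 0.04160 and r_T = 0.117×0.3225^0.5 = 0.06644.
Fraction of consumed R going to S: r_S/(r_S+r_T) = 0.3850.
C_S = 0.3850·C_{R0}·X = 0.3850×1.39×0.768 = 0.411 kmol/m³; Y_S = C_S/C_{R0} = 0.296.

0.296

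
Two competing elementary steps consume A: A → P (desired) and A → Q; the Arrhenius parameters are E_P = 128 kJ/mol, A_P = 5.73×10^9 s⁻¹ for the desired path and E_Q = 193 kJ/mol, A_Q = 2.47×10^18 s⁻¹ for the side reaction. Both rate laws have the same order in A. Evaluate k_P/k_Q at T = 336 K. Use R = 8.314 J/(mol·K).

29.6

k_P/k_Q = (A_P/A_Q)·exp[−(E_P−E_Q)/(RT)] = (A_P/A_Q)·exp[(E_Q−E_P)/(RT)].
(E_Q−E_P)/(RT) = (193−128)×10³/(8.314×336) = 65000/2794 = 23.27.
k_P/k_Q = (5.73×10^9/2.47×10^18)·exp(23.27) = 2.320×10^-9 × 1.274×10^10 = 29.6.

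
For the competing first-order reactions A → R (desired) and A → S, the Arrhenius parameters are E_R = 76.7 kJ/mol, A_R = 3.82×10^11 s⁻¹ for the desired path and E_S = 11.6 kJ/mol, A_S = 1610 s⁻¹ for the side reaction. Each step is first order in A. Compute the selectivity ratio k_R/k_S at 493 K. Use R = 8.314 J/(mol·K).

Since both paths have the same order in A, the concentration cancels and S_{R/S} = k_R/k_S = (A_R/A_S)·exp[(E_S−E_R)/(RT)].
(E_S−E_R)/(RT) = (11.6−76.7)×10³/(8.314×493) = -65100/4099 = -15.88.
k_R/k_S = (3.82×10^11/1610)·exp(-15.88) = 2.373×10^8 × 1.265×10^-7 = 30.0.
Since E_R > E_S, raising the temperature improves selectivity toward R.

30.0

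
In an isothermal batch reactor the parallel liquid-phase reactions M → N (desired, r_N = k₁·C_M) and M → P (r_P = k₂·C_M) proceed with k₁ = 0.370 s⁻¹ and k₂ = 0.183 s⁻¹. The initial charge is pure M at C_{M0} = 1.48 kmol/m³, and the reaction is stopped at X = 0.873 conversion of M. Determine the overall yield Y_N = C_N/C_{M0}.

C_M = C_{M0}(1−X) = 0.1880 kmol/m³.
Both paths are first order in M, so the instantaneous fraction to N is constant: dC_N/d(−C_M) = k₁/(k₁+k₂) = 0.6691.
C_N = 0.6691·(C_{M0}−C_M) = 0.6691×1.292 = 0.864 kmol/m³.
Y_N = C_N/C_{M0} = 0.8645/1.48 = 0.584.

0.584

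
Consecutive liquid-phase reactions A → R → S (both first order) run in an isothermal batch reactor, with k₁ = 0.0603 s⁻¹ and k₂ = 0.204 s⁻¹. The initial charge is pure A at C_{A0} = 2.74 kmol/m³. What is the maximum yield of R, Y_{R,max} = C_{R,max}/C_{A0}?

0.177

Evaluating C_R at t_opt = ln(k₂/k₁)/(k₂−k₁) gives C_{R,max}/C_{A0} = (k₁/k₂)^[k₂/(k₂−k₁)].
= (0.0603/0.204)^(0.204/(0.204−0.0603)) = (0.2956)^(1.420) = 0.1772.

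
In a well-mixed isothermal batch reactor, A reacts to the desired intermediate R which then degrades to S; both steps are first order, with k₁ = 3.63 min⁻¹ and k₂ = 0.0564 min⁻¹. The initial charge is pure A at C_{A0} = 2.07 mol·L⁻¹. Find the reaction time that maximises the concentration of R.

1.17 min

The intermediate peaks when r₁ = r₂, i.e. k₁e^(−k₁t) = k₂e^(−k₂t), giving t_opt = ln(k₂/k₁)/(k₂−k₁).
= ln(0.0564/3.63)/(0.0564−3.63) = ln(0.01554)/-3.574 = -4.165/-3.574 = 1.17 min.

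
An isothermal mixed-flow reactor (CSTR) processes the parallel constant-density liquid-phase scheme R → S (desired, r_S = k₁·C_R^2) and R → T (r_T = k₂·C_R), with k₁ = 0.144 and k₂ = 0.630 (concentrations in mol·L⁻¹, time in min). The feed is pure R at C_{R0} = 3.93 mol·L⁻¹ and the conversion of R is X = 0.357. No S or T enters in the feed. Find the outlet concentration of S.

0.514 mol·L⁻¹

Exit C_R = C_{R0}(1−X) = 3.93×0.643 = 2.527 mol·L⁻¹.
A CSTR operates uniformly at the exit composition, giving r_S = 0.9195 and r_T = 1.592 (each k·C_R^n at C_R = 2.527).
Fraction of consumed R going to S: r_S/(r_S+r_T) = 0.3661.
C_S = 0.3661·C_{R0}·X = 0.3661×3.93×0.357 = 0.514 mol·L⁻¹.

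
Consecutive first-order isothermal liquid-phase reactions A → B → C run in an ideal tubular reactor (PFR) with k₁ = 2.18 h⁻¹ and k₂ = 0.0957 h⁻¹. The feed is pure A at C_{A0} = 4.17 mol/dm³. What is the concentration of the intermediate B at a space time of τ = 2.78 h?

Solving the coupled first-order balances gives C_B(τ) = [k₁/(k₂−k₁)]·C_{A0}·(e^(−k₁τ) − e^(−k₂τ)).
e^(−k₁τ) = e^(−2.18×2.78) = e^(−6.060) = 0.002333; e^(−k₂τ) = e^(−0.2660) = 0.7664.
C_B = 2.18×4.17/(0.0957−2.18) × (0.002333−0.7664) = (-4.361)×(-0.7641) = 3.332 mol/dm³.

3.33 mol/dm³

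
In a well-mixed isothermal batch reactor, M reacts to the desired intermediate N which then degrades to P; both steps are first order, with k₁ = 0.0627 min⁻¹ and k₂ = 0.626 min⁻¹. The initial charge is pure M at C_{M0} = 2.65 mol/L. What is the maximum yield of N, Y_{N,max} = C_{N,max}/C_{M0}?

0.0775

Evaluating C_N at t_opt = ln(k₂/k₁)/(k₂−k₁) gives C_{N,max}/C_{M0} = (k₁/k₂)^[k₂/(k₂−k₁)].
= (0.0627/0.626)^(0.626/(0.626−0.0627)) = (0.1002)^(1.111) = 0.07753.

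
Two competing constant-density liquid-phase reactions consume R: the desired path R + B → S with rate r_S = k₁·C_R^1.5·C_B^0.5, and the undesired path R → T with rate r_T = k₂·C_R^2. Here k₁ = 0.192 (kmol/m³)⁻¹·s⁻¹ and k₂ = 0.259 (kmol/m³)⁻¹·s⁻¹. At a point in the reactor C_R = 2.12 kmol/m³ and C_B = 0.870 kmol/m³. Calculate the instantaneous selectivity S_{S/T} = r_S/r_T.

0.475

S_{S/T} = r_S/r_T = (k₁·C_R^1.5·C_B^0.5)/(k₂·C_R^2) = (k₁/k₂)·C_R^-0.5·C_B^0.5.
= (0.192×2.120^1.5×0.8700^0.5) / (0.259×2.120^2) = 0.5528/1.164 = 0.475.
The undesired path is higher order in R, so low C_R (CSTR or dilute feed) favours S.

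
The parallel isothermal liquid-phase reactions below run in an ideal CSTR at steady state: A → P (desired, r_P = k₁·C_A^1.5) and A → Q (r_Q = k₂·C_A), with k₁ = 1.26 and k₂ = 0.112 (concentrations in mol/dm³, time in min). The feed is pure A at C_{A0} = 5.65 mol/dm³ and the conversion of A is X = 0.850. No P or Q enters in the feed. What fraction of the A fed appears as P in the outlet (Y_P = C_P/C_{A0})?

Exit C_A = C_{A0}(1−X) = 5.65×0.150 = 0.8475 mol/dm³.
Rates in a CSTR are evaluated at the outlet concentration: r_P = 1.26×0.8475^1.5 = 0.9831, r_Q = 0.112×0.8475 = 0.09492.
Fraction of consumed A going to P: r_P/(r_P+r_Q) = 0.9119.
C_P = 0.9119·C_{A0}·X = 0.9119×5.65×0.850 = 4.38 mol/dm³; Y_P = C_P/C_{A0} = 0.775.

0.775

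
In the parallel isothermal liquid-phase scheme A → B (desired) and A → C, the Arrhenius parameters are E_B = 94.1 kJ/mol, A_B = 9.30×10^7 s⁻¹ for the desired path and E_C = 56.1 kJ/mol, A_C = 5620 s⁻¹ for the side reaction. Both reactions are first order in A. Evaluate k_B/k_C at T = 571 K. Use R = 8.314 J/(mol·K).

5.53

k_B/k_C = (A_B/A_C)·exp[−(E_B−E_C)/(RT)] = (A_B/A_C)·exp[(E_C−E_B)/(RT)].
(E_C−E_B)/(RT) = (56.1−94.1)×10³/(8.314×571) = -38000/4747 = -8.005.
k_B/k_C = (9.30×10^7/5620)·exp(-8.005) = 16548 × 3.339×10^-4 = 5.53.
Since E_B > E_C, raising the temperature improves selectivity toward B.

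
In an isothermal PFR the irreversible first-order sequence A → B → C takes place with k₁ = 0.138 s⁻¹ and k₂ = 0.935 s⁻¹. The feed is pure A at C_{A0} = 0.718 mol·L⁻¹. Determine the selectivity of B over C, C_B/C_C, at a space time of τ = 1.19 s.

1.47

The intermediate concentration in a first-order A→B→C sequence is C_B = k₁C_{A0}(e^(−k₁τ) − e^(−k₂τ))/(k₂−k₁).
e^(−k₁τ) = e^(−0.138×1.19) = e^(−0.1642) = 0.8486; e^(−k₂τ) = e^(−1.113) = 0.3287.
C_B = 0.138×0.718/(0.935−0.138) × (0.8486−0.3287) = 0.1243×0.5199 = 0.06463 mol·L⁻¹.
C_A = C_{A0}e^(−k₁τ) = 0.6093 mol·L⁻¹, so C_C = C_{A0}−C_A−C_B = 0.04411 mol·L⁻¹; C_B/C_C = 1.47.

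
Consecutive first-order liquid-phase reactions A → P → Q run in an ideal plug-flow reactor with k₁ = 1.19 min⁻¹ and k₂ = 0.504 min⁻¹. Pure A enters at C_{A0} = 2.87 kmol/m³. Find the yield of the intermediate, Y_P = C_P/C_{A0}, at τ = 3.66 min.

Solving the coupled first-order balances gives C_P(τ) = [k₁/(k₂−k₁)]·C_{A0}·(e^(−k₁τ) − e^(−k₂τ)).
e^(−k₁τ) = e^(−1.19×3.66) = e^(−4.355) = 0.01284; e^(−k₂τ) = e^(−1.845) = 0.1581.
C_P = 1.19×2.87/(0.504−1.19) × (0.01284−0.1581) = (-4.979)×(-0.1452) = 0.7231 kmol/m³.
Y_P = C_P/C_{A0} = 0.7231/2.87 = 0.252.

0.252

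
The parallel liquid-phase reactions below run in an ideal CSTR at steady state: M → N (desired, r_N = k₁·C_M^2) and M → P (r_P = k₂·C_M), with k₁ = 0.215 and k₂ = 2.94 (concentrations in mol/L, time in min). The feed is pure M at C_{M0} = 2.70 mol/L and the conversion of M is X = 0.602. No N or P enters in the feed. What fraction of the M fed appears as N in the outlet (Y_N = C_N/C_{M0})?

Exit C_M = C_{M0}(1−X) = 2.70×0.398 = 1.075 mol/L.
A CSTR operates uniformly at the exit composition, giving r_N = 0.2483 and r_P = 3.159 (each k·C_M^n at C_M = 1.075).
Fraction of consumed M going to N: r_N/(r_N+r_P) = 0.07286.
C_N = 0.07286·C_{M0}·X = 0.07286×2.70×0.602 = 0.118 mol/L; Y_N = C_N/C_{M0} = 0.0439.

0.0439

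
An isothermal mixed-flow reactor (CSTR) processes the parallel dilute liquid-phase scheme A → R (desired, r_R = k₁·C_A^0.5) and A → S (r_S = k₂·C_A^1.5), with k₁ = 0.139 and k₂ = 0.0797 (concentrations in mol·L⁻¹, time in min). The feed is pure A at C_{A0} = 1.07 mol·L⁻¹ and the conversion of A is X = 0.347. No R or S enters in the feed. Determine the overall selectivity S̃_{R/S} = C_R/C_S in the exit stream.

Exit C_A = C_{A0}(1−X) = 1.07×0.653 = 0.6987 mol·L⁻¹.
In a CSTR the entire volume is at exit conditions, so r_R = 0.139×0.6987^0.5 = 0.1162 and r_S = 0.0797×0.6987^1.5 = 0.04655.
Overall selectivity = C_R/C_S = r_Rτ/(r_Sτ) = r_R/r_S = 2.50.

2.50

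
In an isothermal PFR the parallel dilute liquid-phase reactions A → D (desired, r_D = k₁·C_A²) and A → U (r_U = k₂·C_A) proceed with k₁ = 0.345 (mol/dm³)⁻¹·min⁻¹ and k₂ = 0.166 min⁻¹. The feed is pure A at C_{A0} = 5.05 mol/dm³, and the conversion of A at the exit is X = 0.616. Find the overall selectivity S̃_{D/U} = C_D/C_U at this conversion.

6.82

C_A = C_{A0}(1−X) = 1.939 mol/dm³.
Along a PFR/batch, dC_U/dC_A = −r_U/(r_D+r_U) = −k₂/(k₂+k₁·C_A).
Integrating from C_{A0} to C_A: C_U = (0.166/0.345)·ln[(0.166+0.345·5.05)/(0.166+0.345·1.94)] = 0.4812·ln(1.908/0.8350) = 0.3977 mol/dm³.
Then C_D = (C_{A0}−C_A) − C_U = 3.111 − 0.3977 = 2.713 mol/dm³.
S̃_{D/U} = C_D/C_U = 2.713/0.3977 = 6.82.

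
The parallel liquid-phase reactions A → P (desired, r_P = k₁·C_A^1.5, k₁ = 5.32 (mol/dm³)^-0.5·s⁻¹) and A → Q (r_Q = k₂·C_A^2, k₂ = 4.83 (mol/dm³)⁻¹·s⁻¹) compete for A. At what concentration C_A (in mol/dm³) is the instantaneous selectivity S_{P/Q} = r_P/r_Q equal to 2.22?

0.246 mol/dm³

S_{P/Q} = (k₁/k₂)·C_A^-0.5 ⇒ C_A = (S·k₂/k₁)^(-2).
= (2.22×4.83/5.32)^(-2) = (2.016)^(-2) = 0.246 mol/dm³.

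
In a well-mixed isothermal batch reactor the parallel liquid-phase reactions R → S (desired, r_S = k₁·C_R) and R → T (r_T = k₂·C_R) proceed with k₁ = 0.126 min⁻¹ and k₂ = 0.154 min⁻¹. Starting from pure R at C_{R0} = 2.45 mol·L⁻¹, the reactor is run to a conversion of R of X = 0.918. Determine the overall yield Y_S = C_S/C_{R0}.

C_R = C_{R0}(1−X) = 0.2009 mol·L⁻¹.
Both paths are first order in R, so the instantaneous fraction to S is constant: dC_S/d(−C_R) = k₁/(k₁+k₂) = 0.4500.
C_S = 0.4500·(C_{R0}−C_R) = 0.4500×2.249 = 1.01 mol·L⁻¹.
Y_S = C_S/C_{R0} = 1.012/2.45 = 0.413.

0.413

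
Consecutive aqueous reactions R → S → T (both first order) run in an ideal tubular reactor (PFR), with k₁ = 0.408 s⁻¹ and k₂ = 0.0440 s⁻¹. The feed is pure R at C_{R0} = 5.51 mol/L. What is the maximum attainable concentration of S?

4.21 mol/L

For a first-order series the maximum intermediate yield is C_{S,max}/C_{R0} = (k₁/k₂)^[k₂/(k₂−k₁)].
= (0.408/0.0440)^(0.0440/(0.0440−0.408)) = (9.273)^(-0.1209) = 0.7640.
C_{S,max} = 0.7640×5.51 = 4.21 mol/L.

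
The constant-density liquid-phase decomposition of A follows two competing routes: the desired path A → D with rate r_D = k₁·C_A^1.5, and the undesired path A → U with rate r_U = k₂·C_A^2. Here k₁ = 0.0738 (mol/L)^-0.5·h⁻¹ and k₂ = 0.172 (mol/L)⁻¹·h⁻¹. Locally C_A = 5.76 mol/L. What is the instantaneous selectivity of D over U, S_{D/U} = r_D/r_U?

0.179

S_{D/U} = r_D/r_U = (k₁·C_A^1.5)/(k₂·C_A^2) = (k₁/k₂)·C_A^-0.5.
= (0.0738×5.760^1.5) / (0.172×5.760^2) = 1.020/5.707 = 0.179.
The undesired path is higher order in A, so low C_A (CSTR or dilute feed) favours D.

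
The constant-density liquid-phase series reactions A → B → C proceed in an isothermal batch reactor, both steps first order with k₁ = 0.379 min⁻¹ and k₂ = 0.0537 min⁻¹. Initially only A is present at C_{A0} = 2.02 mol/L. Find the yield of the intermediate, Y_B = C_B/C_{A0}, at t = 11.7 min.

Solving the coupled first-order balances gives C_B(t) = [k₁/(k₂−k₁)]·C_{A0}·(e^(−k₁t) − e^(−k₂t)).
e^(−k₁t) = e^(−0.379×11.7) = e^(−4.434) = 0.01186; e^(−k₂t) = e^(−0.6283) = 0.5335.
C_B = 0.379×2.02/(0.0537−0.379) × (0.01186−0.5335) = (-2.353)×(-0.5216) = 1.228 mol/L.
Y_B = C_B/C_{A0} = 1.228/2.02 = 0.608.

0.608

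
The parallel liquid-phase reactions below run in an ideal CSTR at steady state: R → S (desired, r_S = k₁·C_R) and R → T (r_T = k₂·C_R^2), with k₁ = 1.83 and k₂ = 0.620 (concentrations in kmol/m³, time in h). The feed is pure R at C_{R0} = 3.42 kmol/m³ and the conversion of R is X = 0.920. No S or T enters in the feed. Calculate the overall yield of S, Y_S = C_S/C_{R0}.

0.842

Exit C_R = C_{R0}(1−X) = 3.42×0.0800 = 0.2736 kmol/m³.
Rates in a CSTR are evaluated at the outlet concentration: r_S = 1.83×0.2736 = 0.5007, r_T = 0.620×0.2736^2 = 0.04641.
Fraction of consumed R going to S: r_S/(r_S+r_T) = 0.9152.
C_S = 0.9152·C_{R0}·X = 0.9152×3.42×0.920 = 2.88 kmol/m³; Y_S = C_S/C_{R0} = 0.842.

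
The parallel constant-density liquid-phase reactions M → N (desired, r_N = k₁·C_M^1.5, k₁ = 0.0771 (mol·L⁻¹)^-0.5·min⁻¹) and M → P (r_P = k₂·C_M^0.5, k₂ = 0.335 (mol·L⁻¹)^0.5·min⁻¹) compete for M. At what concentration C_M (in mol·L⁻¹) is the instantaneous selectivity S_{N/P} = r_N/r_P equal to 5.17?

S_{N/P} = (k₁/k₂)·C_M ⇒ C_M = S·k₂/k₁.
= 5.17×0.335/0.0771 = 22.5 mol·L⁻¹.

22.5 mol·L⁻¹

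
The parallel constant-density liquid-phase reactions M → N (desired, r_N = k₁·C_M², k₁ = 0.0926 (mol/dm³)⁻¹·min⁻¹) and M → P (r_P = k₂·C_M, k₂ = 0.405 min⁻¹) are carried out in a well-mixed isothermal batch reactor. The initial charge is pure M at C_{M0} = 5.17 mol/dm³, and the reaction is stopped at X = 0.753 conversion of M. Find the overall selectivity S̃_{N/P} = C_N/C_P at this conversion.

0.698

C_M = C_{M0}(1−X) = 1.277 mol/dm³.
Along a PFR/batch, dC_P/dC_M = −r_P/(r_N+r_P) = −k₂/(k₂+k₁·C_M).
Integrating from C_{M0} to C_M: C_P = (0.405/0.0926)·ln[(0.405+0.0926·5.17)/(0.405+0.0926·1.28)] = 4.374·ln(0.8837/0.5232) = 2.292 mol/dm³.
Then C_N = (C_{M0}−C_M) − C_P = 3.893 − 2.292 = 1.601 mol/dm³.
S̃_{N/P} = C_N/C_P = 1.601/2.292 = 0.698.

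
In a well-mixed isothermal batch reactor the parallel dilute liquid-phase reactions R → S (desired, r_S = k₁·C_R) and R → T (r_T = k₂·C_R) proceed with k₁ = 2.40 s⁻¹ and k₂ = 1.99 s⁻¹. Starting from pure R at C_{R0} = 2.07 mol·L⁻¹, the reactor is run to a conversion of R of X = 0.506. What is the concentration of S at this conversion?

C_R = C_{R0}(1−X) = 1.023 mol·L⁻¹.
Both paths are first order in R, so the instantaneous fraction to S is constant: dC_S/d(−C_R) = k₁/(k₁+k₂) = 0.5467.
C_S = 0.5467·(C_{R0}−C_R) = 0.5467×1.047 = 0.573 mol·L⁻¹.

0.573 mol·L⁻¹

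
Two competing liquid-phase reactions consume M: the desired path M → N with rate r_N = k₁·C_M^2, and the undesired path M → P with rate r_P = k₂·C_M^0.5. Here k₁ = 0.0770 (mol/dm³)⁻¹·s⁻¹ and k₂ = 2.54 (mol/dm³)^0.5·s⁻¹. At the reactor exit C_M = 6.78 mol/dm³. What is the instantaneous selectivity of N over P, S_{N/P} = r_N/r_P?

S_{N/P} = r_N/r_P = (k₁·C_M^2)/(k₂·C_M^0.5) = (k₁/k₂)·C_M^1.5.
= (0.0770×6.780^2) / (2.54×6.780^0.5) = 3.540/6.614 = 0.535.
Since the desired path is higher order in M, keeping C_M high (PFR or concentrated feed) favours N.

0.535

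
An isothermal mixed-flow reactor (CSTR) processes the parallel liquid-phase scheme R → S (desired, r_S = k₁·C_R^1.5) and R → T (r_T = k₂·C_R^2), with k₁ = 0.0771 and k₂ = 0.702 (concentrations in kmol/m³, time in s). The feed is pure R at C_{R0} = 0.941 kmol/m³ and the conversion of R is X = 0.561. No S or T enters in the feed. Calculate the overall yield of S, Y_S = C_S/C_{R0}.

0.0819

Exit C_R = C_{R0}(1−X) = 0.941×0.439 = 0.4131 kmol/m³.
Rates in a CSTR are evaluated at the outlet concentration: r_S = 0.0771×0.4131^1.5 = 0.02047, r_T = 0.702×0.4131^2 = 0.1198.
Fraction of consumed R going to S: r_S/(r_S+r_T) = 0.1459.
C_S = 0.1459·C_{R0}·X = 0.1459×0.941×0.561 = 0.0770 kmol/m³; Y_S = C_S/C_{R0} = 0.0819.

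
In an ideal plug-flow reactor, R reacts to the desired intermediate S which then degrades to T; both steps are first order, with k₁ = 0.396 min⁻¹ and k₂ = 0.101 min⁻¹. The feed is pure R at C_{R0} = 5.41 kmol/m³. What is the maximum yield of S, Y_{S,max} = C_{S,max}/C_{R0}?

0.626

Evaluating C_S at τ_opt = ln(k₂/k₁)/(k₂−k₁) gives C_{S,max}/C_{R0} = (k₁/k₂)^[k₂/(k₂−k₁)].
= (0.396/0.101)^(0.101/(0.101−0.396)) = (3.921)^(-0.3424) = 0.6264.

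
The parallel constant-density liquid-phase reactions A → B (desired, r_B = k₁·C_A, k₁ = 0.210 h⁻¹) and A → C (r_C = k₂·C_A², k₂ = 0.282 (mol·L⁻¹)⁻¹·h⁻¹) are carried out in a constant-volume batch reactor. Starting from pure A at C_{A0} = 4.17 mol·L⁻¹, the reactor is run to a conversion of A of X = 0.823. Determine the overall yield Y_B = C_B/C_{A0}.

0.214

C_A = C_{A0}(1−X) = 0.7381 mol·L⁻¹.
Along a PFR/batch, dC_B/dC_A = −r_B/(r_B+r_C) = −k₁/(k₁+k₂·C_A).
Integrating from C_{A0} to C_A: C_B = (0.210/0.282)·ln[(0.210+0.282·4.17)/(0.210+0.282·0.738)] = 0.7447·ln(1.386/0.4181) = 0.8924 mol·L⁻¹.
Y_B = C_B/C_{A0} = 0.8924/4.17 = 0.214.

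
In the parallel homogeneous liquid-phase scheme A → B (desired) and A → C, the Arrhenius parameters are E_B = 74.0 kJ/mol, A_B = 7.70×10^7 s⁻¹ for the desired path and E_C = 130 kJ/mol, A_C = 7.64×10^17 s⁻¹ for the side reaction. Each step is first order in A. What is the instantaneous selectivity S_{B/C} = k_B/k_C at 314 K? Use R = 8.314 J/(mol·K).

Since both paths have the same order in A, the concentration cancels and S_{B/C} = k_B/k_C = (A_B/A_C)·exp[(E_C−E_B)/(RT)].
(E_C−E_B)/(RT) = (130−74.0)×10³/(8.314×314) = 56000/2611 = 21.45.
k_B/k_C = (7.70×10^7/7.64×10^17)·exp(21.45) = 1.008×10^-10 × 2.070×10^9 = 0.209.
Since E_B < E_C, lowering the temperature improves selectivity toward B.

0.209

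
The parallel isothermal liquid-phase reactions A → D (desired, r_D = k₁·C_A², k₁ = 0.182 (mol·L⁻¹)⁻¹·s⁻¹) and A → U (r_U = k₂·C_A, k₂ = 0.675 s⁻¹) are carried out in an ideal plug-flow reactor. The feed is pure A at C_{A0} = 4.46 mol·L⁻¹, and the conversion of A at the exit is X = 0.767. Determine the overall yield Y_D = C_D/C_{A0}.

0.316

C_A = C_{A0}(1−X) = 1.039 mol·L⁻¹.
Along a PFR/batch, dC_U/dC_A = −r_U/(r_D+r_U) = −k₂/(k₂+k₁·C_A).
Integrating from C_{A0} to C_A: C_U = (0.675/0.182)·ln[(0.675+0.182·4.46)/(0.675+0.182·1.04)] = 3.709·ln(1.487/0.8641) = 2.012 mol·L⁻¹.
Then C_D = (C_{A0}−C_A) − C_U = 3.421 − 2.012 = 1.408 mol·L⁻¹.
Y_D = C_D/C_{A0} = 1.408/4.46 = 0.316.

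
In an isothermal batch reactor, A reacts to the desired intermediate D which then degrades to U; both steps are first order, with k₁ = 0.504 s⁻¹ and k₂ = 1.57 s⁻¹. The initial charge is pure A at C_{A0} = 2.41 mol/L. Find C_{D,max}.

For a first-order series the maximum intermediate yield is C_{D,max}/C_{A0} = (k₁/k₂)^[k₂/(k₂−k₁)].
= (0.504/1.57)^(1.57/(1.57−0.504)) = (0.3210)^(1.473) = 0.1876.
C_{D,max} = 0.1876×2.41 = 0.452 mol/L.

0.452 mol/L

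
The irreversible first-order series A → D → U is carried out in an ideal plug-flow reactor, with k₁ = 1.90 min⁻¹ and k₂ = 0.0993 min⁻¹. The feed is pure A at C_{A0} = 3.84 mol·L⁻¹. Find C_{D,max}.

3.26 mol·L⁻¹

Evaluating C_D at τ_opt = ln(k₂/k₁)/(k₂−k₁) gives C_{D,max}/C_{A0} = (k₁/k₂)^[k₂/(k₂−k₁)].
= (1.90/0.0993)^(0.0993/(0.0993−1.90)) = (19.13)^(-0.05515) = 0.8498.
C_{D,max} = 0.8498×3.84 = 3.26 mol·L⁻¹.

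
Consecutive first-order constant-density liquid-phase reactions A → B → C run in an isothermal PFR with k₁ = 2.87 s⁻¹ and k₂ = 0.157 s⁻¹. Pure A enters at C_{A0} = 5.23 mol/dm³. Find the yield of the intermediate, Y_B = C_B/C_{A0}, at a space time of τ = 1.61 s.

0.811

For first-order series with pure A initially, C_B(τ) = k₁C_{A0}/(k₂−k₁)·(e^(−k₁τ) − e^(−k₂τ)).
e^(−k₁τ) = e^(−2.87×1.61) = e^(−4.621) = 0.009846; e^(−k₂τ) = e^(−0.2528) = 0.7766.
C_B = 2.87×5.23/(0.157−2.87) × (0.009846−0.7766) = (-5.533)×(-0.7668) = 4.242 mol/dm³.
Y_B = C_B/C_{A0} = 4.242/5.23 = 0.811.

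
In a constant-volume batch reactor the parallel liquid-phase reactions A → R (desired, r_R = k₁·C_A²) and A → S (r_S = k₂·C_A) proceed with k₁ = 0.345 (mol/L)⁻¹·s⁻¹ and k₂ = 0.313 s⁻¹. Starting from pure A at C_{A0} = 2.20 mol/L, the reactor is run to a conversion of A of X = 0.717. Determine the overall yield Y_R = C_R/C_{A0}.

0.425

C_A = C_{A0}(1−X) = 0.6226 mol/L.
Along a PFR/batch, dC_S/dC_A = −r_S/(r_R+r_S) = −k₂/(k₂+k₁·C_A).
Integrating from C_{A0} to C_A: C_S = (0.313/0.345)·ln[(0.313+0.345·2.20)/(0.313+0.345·0.623)] = 0.9072·ln(1.072/0.5278) = 0.6428 mol/L.
Then C_R = (C_{A0}−C_A) − C_S = 1.577 − 0.6428 = 0.9346 mol/L.
Y_R = C_R/C_{A0} = 0.9346/2.20 = 0.425.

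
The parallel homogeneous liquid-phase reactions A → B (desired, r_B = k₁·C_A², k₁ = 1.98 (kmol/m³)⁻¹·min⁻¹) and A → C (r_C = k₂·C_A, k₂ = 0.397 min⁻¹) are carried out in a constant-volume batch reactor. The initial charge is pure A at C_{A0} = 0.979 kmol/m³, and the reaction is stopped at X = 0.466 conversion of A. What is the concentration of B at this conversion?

0.358 kmol/m³

C_A = C_{A0}(1−X) = 0.5228 kmol/m³.
Along a PFR/batch, dC_C/dC_A = −r_C/(r_B+r_C) = −k₂/(k₂+k₁·C_A).
Integrating from C_{A0} to C_A: C_C = (0.397/1.98)·ln[(0.397+1.98·0.979)/(0.397+1.98·0.523)] = 0.2005·ln(2.335/1.432) = 0.09805 kmol/m³.
Then C_B = (C_{A0}−C_A) − C_C = 0.4562 − 0.09805 = 0.3582 kmol/m³.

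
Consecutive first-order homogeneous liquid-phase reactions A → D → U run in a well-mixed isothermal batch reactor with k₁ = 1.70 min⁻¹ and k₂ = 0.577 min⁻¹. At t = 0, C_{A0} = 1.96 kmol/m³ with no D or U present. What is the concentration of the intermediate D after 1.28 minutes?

1.08 kmol/m³

The intermediate concentration in a first-order A→B→C sequence is C_D = k₁C_{A0}(e^(−k₁t) − e^(−k₂t))/(k₂−k₁).
e^(−k₁t) = e^(−1.70×1.28) = e^(−2.176) = 0.1135; e^(−k₂t) = e^(−0.7386) = 0.4778.
C_D = 1.70×1.96/(0.577−1.70) × (0.1135−0.4778) = (-2.967)×(-0.3643) = 1.081 kmol/m³.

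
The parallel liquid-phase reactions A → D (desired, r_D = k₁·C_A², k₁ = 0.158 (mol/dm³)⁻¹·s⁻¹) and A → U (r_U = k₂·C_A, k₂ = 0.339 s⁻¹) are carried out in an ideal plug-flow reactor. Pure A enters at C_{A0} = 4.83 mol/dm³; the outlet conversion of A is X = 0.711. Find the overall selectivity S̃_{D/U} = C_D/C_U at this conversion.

C_A = C_{A0}(1−X) = 1.396 mol/dm³.
Along a PFR/batch, dC_U/dC_A = −r_U/(r_D+r_U) = −k₂/(k₂+k₁·C_A).
Integrating from C_{A0} to C_A: C_U = (0.339/0.158)·ln[(0.339+0.158·4.83)/(0.339+0.158·1.40)] = 2.146·ln(1.102/0.5595) = 1.454 mol/dm³.
Then C_D = (C_{A0}−C_A) − C_U = 3.434 − 1.454 = 1.980 mol/dm³.
S̃_{D/U} = C_D/C_U = 1.980/1.454 = 1.36.

1.36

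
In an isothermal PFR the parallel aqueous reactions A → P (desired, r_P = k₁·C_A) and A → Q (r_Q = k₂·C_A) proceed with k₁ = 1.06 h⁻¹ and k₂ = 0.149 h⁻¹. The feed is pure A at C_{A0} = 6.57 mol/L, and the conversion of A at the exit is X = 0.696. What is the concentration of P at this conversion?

C_A = C_{A0}(1−X) = 1.997 mol/L.
Both paths are first order in A, so the instantaneous fraction to P is constant: dC_P/d(−C_A) = k₁/(k₁+k₂) = 0.8768.
C_P = 0.8768·(C_{A0}−C_A) = 0.8768×4.573 = 4.01 mol/L.

4.01 mol/L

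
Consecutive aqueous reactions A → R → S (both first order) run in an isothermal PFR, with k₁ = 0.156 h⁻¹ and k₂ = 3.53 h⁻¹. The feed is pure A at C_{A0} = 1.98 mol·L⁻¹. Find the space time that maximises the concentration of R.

0.924 h

Setting dC_R/dτ = 0 gives τ_opt = ln(k₂/k₁)/(k₂−k₁).
= ln(3.53/0.156)/(3.53−0.156) = ln(22.63)/3.374 = 3.119/3.374 = 0.924 h.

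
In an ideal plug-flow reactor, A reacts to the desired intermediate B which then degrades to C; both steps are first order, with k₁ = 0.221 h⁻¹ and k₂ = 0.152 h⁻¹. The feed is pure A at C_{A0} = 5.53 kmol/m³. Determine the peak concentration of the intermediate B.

Evaluating C_B at τ_opt = ln(k₂/k₁)/(k₂−k₁) gives C_{B,max}/C_{A0} = (k₁/k₂)^[k₂/(k₂−k₁)].
= (0.221/0.152)^(0.152/(0.152−0.221)) = (1.454)^(-2.203) = 0.4385.
C_{B,max} = 0.4385×5.53 = 2.42 kmol/m³.

2.42 kmol/m³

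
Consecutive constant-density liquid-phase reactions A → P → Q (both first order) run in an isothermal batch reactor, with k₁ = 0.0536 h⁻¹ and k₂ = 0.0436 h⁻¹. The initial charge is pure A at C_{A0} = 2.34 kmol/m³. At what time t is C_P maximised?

20.6 h

Setting dC_P/dt = 0 gives t_opt = ln(k₂/k₁)/(k₂−k₁).
= ln(0.0436/0.0536)/(0.0436−0.0536) = ln(0.8134)/-0.01000 = -0.2065/-0.01000 = 20.6 h.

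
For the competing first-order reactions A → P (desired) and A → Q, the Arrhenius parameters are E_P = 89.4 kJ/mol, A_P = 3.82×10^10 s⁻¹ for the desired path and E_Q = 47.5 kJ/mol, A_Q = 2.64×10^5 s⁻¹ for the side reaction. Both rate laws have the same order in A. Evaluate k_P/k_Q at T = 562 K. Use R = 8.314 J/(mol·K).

Since both paths have the same order in A, the concentration cancels and S_{P/Q} = k_P/k_Q = (A_P/A_Q)·exp[(E_Q−E_P)/(RT)].
(E_Q−E_P)/(RT) = (47.5−89.4)×10³/(8.314×562) = -41900/4672 = -8.967.
k_P/k_Q = (3.82×10^10/2.64×10^5)·exp(-8.967) = 1.447×10^5 × 1.275×10^-4 = 18.4.

18.4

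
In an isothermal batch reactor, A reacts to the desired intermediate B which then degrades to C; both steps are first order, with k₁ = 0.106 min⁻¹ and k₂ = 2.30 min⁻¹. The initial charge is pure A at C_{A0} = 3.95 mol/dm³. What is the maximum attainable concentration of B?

0.157 mol/dm³

At the optimum, C_{B,max}/C_{A0} = (k₁/k₂)^[k₂/(k₂−k₁)].
= (0.106/2.30)^(2.30/(2.30−0.106)) = (0.04609)^(1.048) = 0.03972.
C_{B,max} = 0.03972×3.95 = 0.157 mol/dm³.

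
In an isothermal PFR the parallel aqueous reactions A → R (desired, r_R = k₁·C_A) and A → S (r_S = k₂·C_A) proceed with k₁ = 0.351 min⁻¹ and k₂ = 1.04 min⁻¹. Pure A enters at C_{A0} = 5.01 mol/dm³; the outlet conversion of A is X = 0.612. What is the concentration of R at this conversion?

0.774 mol/dm³

C_A = C_{A0}(1−X) = 1.944 mol/dm³.
Both paths are first order in A, so the instantaneous fraction to R is constant: dC_R/d(−C_A) = k₁/(k₁+k₂) = 0.2523.
C_R = 0.2523·(C_{A0}−C_A) = 0.2523×3.066 = 0.774 mol/dm³.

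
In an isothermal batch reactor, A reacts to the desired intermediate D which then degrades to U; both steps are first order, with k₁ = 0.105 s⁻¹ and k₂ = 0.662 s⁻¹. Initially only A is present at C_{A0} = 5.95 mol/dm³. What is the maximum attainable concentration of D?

Evaluating C_D at t_opt = ln(k₂/k₁)/(k₂−k₁) gives C_{D,max}/C_{A0} = (k₁/k₂)^[k₂/(k₂−k₁)].
= (0.105/0.662)^(0.662/(0.662−0.105)) = (0.1586)^(1.189) = 0.1121.
C_{D,max} = 0.1121×5.95 = 0.667 mol/dm³.

0.667 mol/dm³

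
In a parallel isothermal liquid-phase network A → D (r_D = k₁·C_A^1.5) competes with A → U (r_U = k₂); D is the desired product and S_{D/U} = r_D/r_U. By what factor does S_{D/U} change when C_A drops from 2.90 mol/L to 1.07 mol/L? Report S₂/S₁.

0.224

S_{D/U} = (k₁/k₂)·C_A^1.5, so S₂/S₁ = (C_{A,2}/C_{A,1})^1.5.
= (1.07/2.90)^1.5 = (0.3690)^1.5 = 0.224.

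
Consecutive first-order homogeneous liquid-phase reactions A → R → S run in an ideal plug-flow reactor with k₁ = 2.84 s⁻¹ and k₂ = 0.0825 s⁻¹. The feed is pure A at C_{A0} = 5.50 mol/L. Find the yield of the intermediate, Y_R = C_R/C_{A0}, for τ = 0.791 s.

0.856

For first-order series with pure A initially, C_R(τ) = k₁C_{A0}/(k₂−k₁)·(e^(−k₁τ) − e^(−k₂τ)).
e^(−k₁τ) = e^(−2.84×0.791) = e^(−2.246) = 0.1058; e^(−k₂τ) = e^(−0.06526) = 0.9368.
C_R = 2.84×5.50/(0.0825−2.84) × (0.1058−0.9368) = (-5.665)×(-0.8311) = 4.708 mol/L.
Y_R = C_R/C_{A0} = 4.708/5.50 = 0.856.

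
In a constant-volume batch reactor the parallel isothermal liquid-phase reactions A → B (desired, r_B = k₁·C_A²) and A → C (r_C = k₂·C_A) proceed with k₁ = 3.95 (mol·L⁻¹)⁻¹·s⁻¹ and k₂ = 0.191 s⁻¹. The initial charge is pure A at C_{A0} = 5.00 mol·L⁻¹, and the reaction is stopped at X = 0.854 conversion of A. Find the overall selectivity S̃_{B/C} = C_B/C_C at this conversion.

46.2

C_A = C_{A0}(1−X) = 0.7300 mol·L⁻¹.
Along a PFR/batch, dC_C/dC_A = −r_C/(r_B+r_C) = −k₂/(k₂+k₁·C_A).
Integrating from C_{A0} to C_A: C_C = (0.191/3.95)·ln[(0.191+3.95·5.00)/(0.191+3.95·0.730)] = 0.04835·ln(19.94/3.075) = 0.09041 mol·L⁻¹.
Then C_B = (C_{A0}−C_A) − C_C = 4.270 − 0.09041 = 4.180 mol·L⁻¹.
S̃_{B/C} = C_B/C_C = 4.180/0.09041 = 46.2.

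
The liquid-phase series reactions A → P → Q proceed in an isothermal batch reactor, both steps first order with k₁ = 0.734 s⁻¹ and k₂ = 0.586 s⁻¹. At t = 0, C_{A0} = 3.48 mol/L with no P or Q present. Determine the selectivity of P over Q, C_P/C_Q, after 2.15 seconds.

0.935

For first-order series with pure A initially, C_P(t) = k₁C_{A0}/(k₂−k₁)·(e^(−k₁t) − e^(−k₂t)).
e^(−k₁t) = e^(−0.734×2.15) = e^(−1.578) = 0.2064; e^(−k₂t) = e^(−1.260) = 0.2837.
C_P = 0.734×3.48/(0.586−0.734) × (0.2064−0.2837) = (-17.26)×(-0.07732) = 1.334 mol/L.
C_A = C_{A0}e^(−k₁t) = 0.7182 mol/L, so C_Q = C_{A0}−C_A−C_P = 1.427 mol/L; C_P/C_Q = 0.935.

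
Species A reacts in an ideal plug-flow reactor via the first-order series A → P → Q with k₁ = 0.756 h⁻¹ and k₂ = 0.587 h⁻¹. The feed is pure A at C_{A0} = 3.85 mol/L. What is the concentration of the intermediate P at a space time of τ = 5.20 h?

Solving the coupled first-order balances gives C_P(τ) = [k₁/(k₂−k₁)]·C_{A0}·(e^(−k₁τ) − e^(−k₂τ)).
e^(−k₁τ) = e^(−0.756×5.20) = e^(−3.931) = 0.01962; e^(−k₂τ) = e^(−3.052) = 0.04725.
C_P = 0.756×3.85/(0.587−0.756) × (0.01962−0.04725) = (-17.22)×(-0.02763) = 0.4758 mol/L.

0.476 mol/L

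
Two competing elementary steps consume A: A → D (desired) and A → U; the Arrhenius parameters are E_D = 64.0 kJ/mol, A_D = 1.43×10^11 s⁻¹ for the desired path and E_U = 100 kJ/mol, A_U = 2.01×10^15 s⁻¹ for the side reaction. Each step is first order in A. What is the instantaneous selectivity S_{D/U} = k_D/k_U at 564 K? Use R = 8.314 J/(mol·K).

0.154

Since both paths have the same order in A, the concentration cancels and S_{D/U} = k_D/k_U = (A_D/A_U)·exp[(E_U−E_D)/(RT)].
(E_U−E_D)/(RT) = (100−64.0)×10³/(8.314×564) = 36000/4689 = 7.677.
k_D/k_U = (1.43×10^11/2.01×10^15)·exp(7.677) = 7.114×10^-5 × 2159 = 0.154.
Since E_D < E_U, lowering the temperature improves selectivity toward D.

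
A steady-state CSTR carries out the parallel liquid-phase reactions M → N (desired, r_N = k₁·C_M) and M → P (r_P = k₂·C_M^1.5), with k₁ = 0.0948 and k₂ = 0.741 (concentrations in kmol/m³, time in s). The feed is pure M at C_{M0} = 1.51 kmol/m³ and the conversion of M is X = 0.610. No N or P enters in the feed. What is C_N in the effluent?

Exit C_M = C_{M0}(1−X) = 1.51×0.390 = 0.5889 kmol/m³.
Rates in a CSTR are evaluated at the outlet concentration: r_N = 0.0948×0.5889 = 0.05583, r_P = 0.741×0.5889^1.5 = 0.3349.
Fraction of consumed M going to N: r_N/(r_N+r_P) = 0.1429.
C_N = 0.1429·C_{M0}·X = 0.1429×1.51×0.610 = 0.132 kmol/m³.

0.132 kmol/m³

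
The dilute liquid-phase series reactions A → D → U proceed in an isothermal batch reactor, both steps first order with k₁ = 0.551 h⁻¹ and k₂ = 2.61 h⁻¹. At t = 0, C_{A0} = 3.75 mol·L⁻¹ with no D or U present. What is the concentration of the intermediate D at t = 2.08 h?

The intermediate concentration in a first-order A→B→C sequence is C_D = k₁C_{A0}(e^(−k₁t) − e^(−k₂t))/(k₂−k₁).
e^(−k₁t) = e^(−0.551×2.08) = e^(−1.146) = 0.3179; e^(−k₂t) = e^(−5.429) = 0.004388.
C_D = 0.551×3.75/(2.61−0.551) × (0.3179−0.004388) = 1.004×0.3135 = 0.3146 mol·L⁻¹.

0.315 mol·L⁻¹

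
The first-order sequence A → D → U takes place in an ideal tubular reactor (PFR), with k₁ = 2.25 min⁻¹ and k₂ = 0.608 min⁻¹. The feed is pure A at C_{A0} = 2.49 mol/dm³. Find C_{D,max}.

1.53 mol/dm³

For a first-order series the maximum intermediate yield is C_{D,max}/C_{A0} = (k₁/k₂)^[k₂/(k₂−k₁)].
= (2.25/0.608)^(0.608/(0.608−2.25)) = (3.701)^(-0.3703) = 0.6160.
C_{D,max} = 0.6160×2.49 = 1.53 mol/dm³.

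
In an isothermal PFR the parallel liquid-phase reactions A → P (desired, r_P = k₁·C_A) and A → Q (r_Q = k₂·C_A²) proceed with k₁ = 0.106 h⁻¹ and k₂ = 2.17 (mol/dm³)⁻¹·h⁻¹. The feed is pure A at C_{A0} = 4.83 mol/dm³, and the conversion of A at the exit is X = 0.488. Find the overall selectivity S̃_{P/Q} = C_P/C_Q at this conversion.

0.0139

C_A = C_{A0}(1−X) = 2.473 mol/dm³.
Along a PFR/batch, dC_P/dC_A = −r_P/(r_P+r_Q) = −k₁/(k₁+k₂·C_A).
Integrating from C_{A0} to C_A: C_P = (0.106/2.17)·ln[(0.106+2.17·4.83)/(0.106+2.17·2.47)] = 0.04885·ln(10.59/5.472) = 0.03224 mol/dm³.
C_Q = (C_{A0}−C_A)−C_P = 2.325 mol/dm³; S̃_{P/Q} = 0.03224/2.325 = 0.0139.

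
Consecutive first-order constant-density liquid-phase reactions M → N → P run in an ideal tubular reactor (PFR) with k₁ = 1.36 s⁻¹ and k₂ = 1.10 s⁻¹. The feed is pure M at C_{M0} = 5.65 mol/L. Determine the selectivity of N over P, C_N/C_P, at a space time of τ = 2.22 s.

0.265

The intermediate concentration in a first-order A→B→C sequence is C_N = k₁C_{M0}(e^(−k₁τ) − e^(−k₂τ))/(k₂−k₁).
e^(−k₁τ) = e^(−1.36×2.22) = e^(−3.019) = 0.04884; e^(−k₂τ) = e^(−2.442) = 0.08699.
C_N = 1.36×5.65/(1.10−1.36) × (0.04884−0.08699) = (-29.55)×(-0.03815) = 1.127 mol/L.
C_M = C_{M0}e^(−k₁τ) = 0.2759 mol/L, so C_P = C_{M0}−C_M−C_N = 4.247 mol/L; C_N/C_P = 0.265.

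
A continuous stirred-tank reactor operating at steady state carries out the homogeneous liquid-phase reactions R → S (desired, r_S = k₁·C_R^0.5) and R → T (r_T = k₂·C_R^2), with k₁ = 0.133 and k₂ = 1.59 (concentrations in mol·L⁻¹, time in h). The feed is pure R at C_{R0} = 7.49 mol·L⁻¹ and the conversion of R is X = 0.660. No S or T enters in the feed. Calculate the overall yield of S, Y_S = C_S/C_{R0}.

Exit C_R = C_{R0}(1−X) = 7.49×0.340 = 2.547 mol·L⁻¹.
In a CSTR the entire volume is at exit conditions, so r_S = 0.133×2.547^0.5 = 0.2122 and r_T = 1.59×2.547^2 = 10.31.
Fraction of consumed R going to S: r_S/(r_S+r_T) = 0.02017.
C_S = 0.02017·C_{R0}·X = 0.02017×7.49×0.660 = 0.0997 mol·L⁻¹; Y_S = C_S/C_{R0} = 0.0133.

0.0133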